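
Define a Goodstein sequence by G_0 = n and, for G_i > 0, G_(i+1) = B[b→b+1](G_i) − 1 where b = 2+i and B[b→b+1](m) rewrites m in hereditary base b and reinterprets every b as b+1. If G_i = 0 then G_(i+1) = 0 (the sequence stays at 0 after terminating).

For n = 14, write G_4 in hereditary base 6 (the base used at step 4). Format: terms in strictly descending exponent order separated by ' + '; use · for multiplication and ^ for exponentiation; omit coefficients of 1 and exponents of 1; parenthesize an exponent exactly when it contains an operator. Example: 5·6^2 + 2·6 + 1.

6^(6 + 1) + 5·6^5 + 5·6^4 + 5·6^3 + 5·6^2 + 5·6 + 5

G_0=14  [base 2] 2^(2 + 1) + 2^2 + 2  →[2↦3]→  3^(3 + 1) + 3^3 + 3 = 111  −1 ⇒ G_1=110
G_1=110  [base 3] 3^(3 + 1) + 3^3 + 2  →[3↦4]→  4^(4 + 1) + 4^4 + 2 = 1282  −1 ⇒ G_2=1281
G_2=1281  [base 4] 4^(4 + 1) + 4^4 + 1  →[4↦5]→  5^(5 + 1) + 5^5 + 1 = 18751  −1 ⇒ G_3=18750
G_3=18750  [base 5] 5^(5 + 1) + 5^5  →[5↦6]→  6^(6 + 1) + 6^6 = 326592  −1 ⇒ G_4=326591
G_4=326591  [base 6] 6^(6 + 1) + 5·6^5 + 5·6^4 + 5·6^3 + 5·6^2 + 5·6 + 5  →[6↦7]→  7^(7 + 1) + 5·7^5 + 5·7^4 + 5·7^3 + 5·7^2 + 5·7 + 5 = 5862841  −1 ⇒ G_5=5862840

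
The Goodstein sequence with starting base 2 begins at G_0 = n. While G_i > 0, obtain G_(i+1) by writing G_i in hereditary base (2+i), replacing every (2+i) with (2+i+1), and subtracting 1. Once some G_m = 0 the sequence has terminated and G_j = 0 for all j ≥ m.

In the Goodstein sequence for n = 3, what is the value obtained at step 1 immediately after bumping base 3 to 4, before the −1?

4

G_0 = 3. HB_2(3) = 2 + 1. Bump = 4. G_1 = 3.
G_1 = 3. HB_3(3) = 3. Bump = 4. G_2 = 3.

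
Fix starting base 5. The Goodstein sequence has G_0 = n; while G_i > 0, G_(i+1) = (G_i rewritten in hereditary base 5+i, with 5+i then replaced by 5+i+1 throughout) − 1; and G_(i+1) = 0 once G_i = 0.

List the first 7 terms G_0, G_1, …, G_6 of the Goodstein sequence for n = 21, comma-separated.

[0] 21 ≡ 4·5 + 1 (base 5). Lift 6: 25. −1: 24.
[1] 24 ≡ 4·6 (base 6). Lift 7: 28. −1: 27.
[2] 27 ≡ 3·7 + 6 (base 7). Lift 8: 30. −1: 29.
[3] 29 ≡ 3·8 + 5 (base 8). Lift 9: 32. −1: 31.
[4] 31 ≡ 3·9 + 4 (base 9). Lift 10: 34. −1: 33.
[5] 33 ≡ 3·10 + 3 (base 10). Lift 11: 36. −1: 35.

21, 24, 27, 29, 31, 33, 35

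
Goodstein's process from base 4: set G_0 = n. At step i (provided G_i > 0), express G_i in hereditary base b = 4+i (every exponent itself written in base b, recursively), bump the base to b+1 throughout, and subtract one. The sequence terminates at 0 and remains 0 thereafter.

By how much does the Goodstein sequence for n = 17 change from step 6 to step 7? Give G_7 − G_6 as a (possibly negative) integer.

step 0: 17 = 4^2 + 1; sub 5 for 4: 5^2 + 1; = 26; G_1 = 26−1 = 25
step 1: 25 = 5^2; sub 6 for 5: 6^2; = 36; G_2 = 36−1 = 35
step 2: 35 = 5·6 + 5; sub 7 for 6: 5·7 + 5; = 40; G_3 = 40−1 = 39
step 3: 39 = 5·7 + 4; sub 8 for 7: 5·8 + 4; = 44; G_4 = 44−1 = 43
step 4: 43 = 5·8 + 3; sub 9 for 8: 5·9 + 3; = 48; G_5 = 48−1 = 47
step 5: 47 = 5·9 + 2; sub 10 for 9: 5·10 + 2; = 52; G_6 = 52−1 = 51
step 6: 51 = 5·10 + 1; sub 11 for 10: 5·11 + 1; = 56; G_7 = 56−1 = 55

4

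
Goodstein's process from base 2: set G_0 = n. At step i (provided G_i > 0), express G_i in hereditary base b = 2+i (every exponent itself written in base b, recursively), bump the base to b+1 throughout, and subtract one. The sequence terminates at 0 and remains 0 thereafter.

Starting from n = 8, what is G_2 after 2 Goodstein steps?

i=0: 8 = 2^(2 + 1) (b=2); 2→3: 3^(3 + 1) = 81; 81−1 = 80
i=1: 80 = 2·3^3 + 2·3^2 + 2·3 + 2 (b=3); 3→4: 2·4^4 + 2·4^2 + 2·4 + 2 = 554; 554−1 = 553

553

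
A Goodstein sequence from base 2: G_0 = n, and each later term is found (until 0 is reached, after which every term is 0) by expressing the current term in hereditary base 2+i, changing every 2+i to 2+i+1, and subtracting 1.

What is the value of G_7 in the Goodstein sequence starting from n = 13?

(0) 13|_2 = 2^(2 + 1) + 2^2 + 1 ↦ 3^(3 + 1) + 3^3 + 1|_3 = 109 ⇒ 108
(1) 108|_3 = 3^(3 + 1) + 3^3 ↦ 4^(4 + 1) + 4^4|_4 = 1280 ⇒ 1279
(2) 1279|_4 = 4^(4 + 1) + 3·4^3 + 3·4^2 + 3·4 + 3 ↦ 5^(5 + 1) + 3·5^3 + 3·5^2 + 3·5 + 3|_5 = 16093 ⇒ 16092
(3) 16092|_5 = 5^(5 + 1) + 3·5^3 + 3·5^2 + 3·5 + 2 ↦ 6^(6 + 1) + 3·6^3 + 3·6^2 + 3·6 + 2|_6 = 280712 ⇒ 280711
(4) 280711|_6 = 6^(6 + 1) + 3·6^3 + 3·6^2 + 3·6 + 1 ↦ 7^(7 + 1) + 3·7^3 + 3·7^2 + 3·7 + 1|_7 = 5765999 ⇒ 5765998
(5) 5765998|_7 = 7^(7 + 1) + 3·7^3 + 3·7^2 + 3·7 ↦ 8^(8 + 1) + 3·8^3 + 3·8^2 + 3·8|_8 = 134219480 ⇒ 134219479
(6) 134219479|_8 = 8^(8 + 1) + 3·8^3 + 3·8^2 + 2·8 + 7 ↦ 9^(9 + 1) + 3·9^3 + 3·9^2 + 2·9 + 7|_9 = 3486786856 ⇒ 3486786855
(7) 3486786855|_9 = 9^(9 + 1) + 3·9^3 + 3·9^2 + 2·9 + 6 ↦ 10^(10 + 1) + 3·10^3 + 3·10^2 + 2·10 + 6|_10 = 100000003326 ⇒ 100000003325

3486786855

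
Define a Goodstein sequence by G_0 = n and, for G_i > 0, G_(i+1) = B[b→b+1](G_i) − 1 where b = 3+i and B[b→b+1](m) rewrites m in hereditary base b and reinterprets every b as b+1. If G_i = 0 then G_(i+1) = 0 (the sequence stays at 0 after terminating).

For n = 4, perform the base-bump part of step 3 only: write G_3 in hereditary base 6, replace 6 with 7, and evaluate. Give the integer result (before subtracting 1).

3

G_0=4  [base 3] 3 + 1  →[3↦4]→  4 + 1 = 5  −1 ⇒ G_1=4
G_1=4  [base 4] 4  →[4↦5]→  5 = 5  −1 ⇒ G_2=4
G_2=4  [base 5] 4  →[5↦6]→  4 = 4  −1 ⇒ G_3=3
G_3=3  [base 6] 3  →[6↦7]→  3 = 3  −1 ⇒ G_4=2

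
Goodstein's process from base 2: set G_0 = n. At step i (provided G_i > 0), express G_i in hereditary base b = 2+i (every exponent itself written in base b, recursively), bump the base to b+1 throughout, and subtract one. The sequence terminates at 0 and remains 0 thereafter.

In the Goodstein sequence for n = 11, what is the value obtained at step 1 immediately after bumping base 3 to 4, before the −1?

G_0 = 11. HB_2(11) = 2^(2 + 1) + 2 + 1. Bump = 85. G_1 = 84.
G_1 = 84. HB_3(84) = 3^(3 + 1) + 3. Bump = 1028. G_2 = 1027.

1028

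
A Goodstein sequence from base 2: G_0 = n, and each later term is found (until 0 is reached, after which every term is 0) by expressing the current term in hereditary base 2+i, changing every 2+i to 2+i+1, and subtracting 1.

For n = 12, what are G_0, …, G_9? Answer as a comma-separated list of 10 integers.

[0] 12 ≡ 2^(2 + 1) + 2^2 (base 2). Lift 3: 108. −1: 107.
[1] 107 ≡ 3^(3 + 1) + 2·3^2 + 2·3 + 2 (base 3). Lift 4: 1066. −1: 1065.
[2] 1065 ≡ 4^(4 + 1) + 2·4^2 + 2·4 + 1 (base 4). Lift 5: 15686. −1: 15685.
[3] 15685 ≡ 5^(5 + 1) + 2·5^2 + 2·5 (base 5). Lift 6: 280020. −1: 280019.
[4] 280019 ≡ 6^(6 + 1) + 2·6^2 + 6 + 5 (base 6). Lift 7: 5764911. −1: 5764910.
[5] 5764910 ≡ 7^(7 + 1) + 2·7^2 + 7 + 4 (base 7). Lift 8: 134217868. −1: 134217867.
[6] 134217867 ≡ 8^(8 + 1) + 2·8^2 + 8 + 3 (base 8). Lift 9: 3486784575. −1: 3486784574.
[7] 3486784574 ≡ 9^(9 + 1) + 2·9^2 + 9 + 2 (base 9). Lift 10: 100000000212. −1: 100000000211.
[8] 100000000211 ≡ 10^(10 + 1) + 2·10^2 + 10 + 1 (base 10). Lift 11: 3138428376975. −1: 3138428376974.

12, 107, 1065, 15685, 280019, 5764910, 134217867, 3486784574, 100000000211, 3138428376974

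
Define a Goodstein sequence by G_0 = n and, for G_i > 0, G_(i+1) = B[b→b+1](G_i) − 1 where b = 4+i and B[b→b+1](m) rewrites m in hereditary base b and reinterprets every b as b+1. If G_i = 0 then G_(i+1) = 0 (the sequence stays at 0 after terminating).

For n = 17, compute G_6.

51

step 0: 17 = 4^2 + 1; sub 5 for 4: 5^2 + 1; = 26; G_1 = 26−1 = 25
step 1: 25 = 5^2; sub 6 for 5: 6^2; = 36; G_2 = 36−1 = 35
step 2: 35 = 5·6 + 5; sub 7 for 6: 5·7 + 5; = 40; G_3 = 40−1 = 39
step 3: 39 = 5·7 + 4; sub 8 for 7: 5·8 + 4; = 44; G_4 = 44−1 = 43
step 4: 43 = 5·8 + 3; sub 9 for 8: 5·9 + 3; = 48; G_5 = 48−1 = 47
step 5: 47 = 5·9 + 2; sub 10 for 9: 5·10 + 2; = 52; G_6 = 52−1 = 51
step 6: 51 = 5·10 + 1; sub 11 for 10: 5·11 + 1; = 56; G_7 = 56−1 = 55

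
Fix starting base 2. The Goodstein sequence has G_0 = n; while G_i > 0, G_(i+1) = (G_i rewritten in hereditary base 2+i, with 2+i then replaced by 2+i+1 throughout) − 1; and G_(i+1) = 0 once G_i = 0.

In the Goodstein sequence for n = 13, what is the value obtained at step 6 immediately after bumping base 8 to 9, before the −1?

3486786856

13 —HB2→ 2^(2 + 1) + 2^2 + 1 —bump→ 3^(3 + 1) + 3^3 + 1 = 109 —(−1)→ 108
108 —HB3→ 3^(3 + 1) + 3^3 —bump→ 4^(4 + 1) + 4^4 = 1280 —(−1)→ 1279
1279 —HB4→ 4^(4 + 1) + 3·4^3 + 3·4^2 + 3·4 + 3 —bump→ 5^(5 + 1) + 3·5^3 + 3·5^2 + 3·5 + 3 = 16093 —(−1)→ 16092
16092 —HB5→ 5^(5 + 1) + 3·5^3 + 3·5^2 + 3·5 + 2 —bump→ 6^(6 + 1) + 3·6^3 + 3·6^2 + 3·6 + 2 = 280712 —(−1)→ 280711
280711 —HB6→ 6^(6 + 1) + 3·6^3 + 3·6^2 + 3·6 + 1 —bump→ 7^(7 + 1) + 3·7^3 + 3·7^2 + 3·7 + 1 = 5765999 —(−1)→ 5765998
5765998 —HB7→ 7^(7 + 1) + 3·7^3 + 3·7^2 + 3·7 —bump→ 8^(8 + 1) + 3·8^3 + 3·8^2 + 3·8 = 134219480 —(−1)→ 134219479
134219479 —HB8→ 8^(8 + 1) + 3·8^3 + 3·8^2 + 2·8 + 7 —bump→ 9^(9 + 1) + 3·9^3 + 3·9^2 + 2·9 + 7 = 3486786856 —(−1)→ 3486786855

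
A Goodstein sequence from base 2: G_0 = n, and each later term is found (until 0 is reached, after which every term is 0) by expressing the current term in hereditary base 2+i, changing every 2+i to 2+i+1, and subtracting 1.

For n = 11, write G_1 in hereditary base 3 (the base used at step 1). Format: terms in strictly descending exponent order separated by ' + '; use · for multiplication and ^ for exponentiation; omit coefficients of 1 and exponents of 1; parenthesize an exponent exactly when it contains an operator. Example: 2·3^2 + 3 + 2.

G_0=11  [base 2] 2^(2 + 1) + 2 + 1  →[2↦3]→  3^(3 + 1) + 3 + 1 = 85  −1 ⇒ G_1=84
G_1=84  [base 3] 3^(3 + 1) + 3  →[3↦4]→  4^(4 + 1) + 4 = 1028  −1 ⇒ G_2=1027

3^(3 + 1) + 3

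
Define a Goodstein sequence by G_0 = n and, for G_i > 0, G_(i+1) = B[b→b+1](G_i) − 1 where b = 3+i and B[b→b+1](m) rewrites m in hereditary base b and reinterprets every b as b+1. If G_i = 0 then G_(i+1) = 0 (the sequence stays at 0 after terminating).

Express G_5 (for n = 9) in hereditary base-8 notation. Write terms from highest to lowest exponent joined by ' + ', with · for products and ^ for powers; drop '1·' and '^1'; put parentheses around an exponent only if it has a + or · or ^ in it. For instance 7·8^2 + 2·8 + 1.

2·8 + 7

step 0: 9 = 3^2; sub 4 for 3: 4^2; = 16; G_1 = 16−1 = 15
step 1: 15 = 3·4 + 3; sub 5 for 4: 3·5 + 3; = 18; G_2 = 18−1 = 17
step 2: 17 = 3·5 + 2; sub 6 for 5: 3·6 + 2; = 20; G_3 = 20−1 = 19
step 3: 19 = 3·6 + 1; sub 7 for 6: 3·7 + 1; = 22; G_4 = 22−1 = 21
step 4: 21 = 3·7; sub 8 for 7: 3·8; = 24; G_5 = 24−1 = 23
step 5: 23 = 2·8 + 7; sub 9 for 8: 2·9 + 7; = 25; G_6 = 25−1 = 24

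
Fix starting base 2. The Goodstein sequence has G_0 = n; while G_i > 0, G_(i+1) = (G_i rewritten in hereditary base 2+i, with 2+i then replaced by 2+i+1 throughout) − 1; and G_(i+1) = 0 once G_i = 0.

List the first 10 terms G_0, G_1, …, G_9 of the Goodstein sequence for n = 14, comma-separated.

base 2: 14 = 2^(2 + 1) + 2^2 + 2; at 3: 3^(3 + 1) + 3^3 + 3 = 111; next = 110
base 3: 110 = 3^(3 + 1) + 3^3 + 2; at 4: 4^(4 + 1) + 4^4 + 2 = 1282; next = 1281
base 4: 1281 = 4^(4 + 1) + 4^4 + 1; at 5: 5^(5 + 1) + 5^5 + 1 = 18751; next = 18750
base 5: 18750 = 5^(5 + 1) + 5^5; at 6: 6^(6 + 1) + 6^6 = 326592; next = 326591
base 6: 326591 = 6^(6 + 1) + 5·6^5 + 5·6^4 + 5·6^3 + 5·6^2 + 5·6 + 5; at 7: 7^(7 + 1) + 5·7^5 + 5·7^4 + 5·7^3 + 5·7^2 + 5·7 + 5 = 5862841; next = 5862840
base 7: 5862840 = 7^(7 + 1) + 5·7^5 + 5·7^4 + 5·7^3 + 5·7^2 + 5·7 + 4; at 8: 8^(8 + 1) + 5·8^5 + 5·8^4 + 5·8^3 + 5·8^2 + 5·8 + 4 = 134404972; next = 134404971
base 8: 134404971 = 8^(8 + 1) + 5·8^5 + 5·8^4 + 5·8^3 + 5·8^2 + 5·8 + 3; at 9: 9^(9 + 1) + 5·9^5 + 5·9^4 + 5·9^3 + 5·9^2 + 5·9 + 3 = 3487116549; next = 3487116548
base 9: 3487116548 = 9^(9 + 1) + 5·9^5 + 5·9^4 + 5·9^3 + 5·9^2 + 5·9 + 2; at 10: 10^(10 + 1) + 5·10^5 + 5·10^4 + 5·10^3 + 5·10^2 + 5·10 + 2 = 100000555552; next = 100000555551
base 10: 100000555551 = 10^(10 + 1) + 5·10^5 + 5·10^4 + 5·10^3 + 5·10^2 + 5·10 + 1; at 11: 11^(11 + 1) + 5·11^5 + 5·11^4 + 5·11^3 + 5·11^2 + 5·11 + 1 = 3138429262497; next = 3138429262496

14, 110, 1281, 18750, 326591, 5862840, 134404971, 3487116548, 100000555551, 3138429262496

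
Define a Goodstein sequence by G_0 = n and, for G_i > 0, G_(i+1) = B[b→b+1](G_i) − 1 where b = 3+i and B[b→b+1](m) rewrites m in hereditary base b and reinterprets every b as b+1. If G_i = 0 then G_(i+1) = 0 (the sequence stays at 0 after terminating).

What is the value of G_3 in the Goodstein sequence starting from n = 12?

37

step 0: 12 = 3^2 + 3; sub 4 for 3: 4^2 + 4; = 20; G_1 = 20−1 = 19
step 1: 19 = 4^2 + 3; sub 5 for 4: 5^2 + 3; = 28; G_2 = 28−1 = 27
step 2: 27 = 5^2 + 2; sub 6 for 5: 6^2 + 2; = 38; G_3 = 38−1 = 37
step 3: 37 = 6^2 + 1; sub 7 for 6: 7^2 + 1; = 50; G_4 = 50−1 = 49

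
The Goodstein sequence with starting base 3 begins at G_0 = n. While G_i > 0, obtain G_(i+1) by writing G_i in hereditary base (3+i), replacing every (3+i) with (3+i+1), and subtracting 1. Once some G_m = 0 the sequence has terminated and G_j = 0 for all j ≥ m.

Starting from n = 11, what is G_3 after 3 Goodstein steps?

35

G_0 = 11. HB_3(11) = 3^2 + 2. Bump = 18. G_1 = 17.
G_1 = 17. HB_4(17) = 4^2 + 1. Bump = 26. G_2 = 25.
G_2 = 25. HB_5(25) = 5^2. Bump = 36. G_3 = 35.
G_3 = 35. HB_6(35) = 5·6 + 5. Bump = 40. G_4 = 39.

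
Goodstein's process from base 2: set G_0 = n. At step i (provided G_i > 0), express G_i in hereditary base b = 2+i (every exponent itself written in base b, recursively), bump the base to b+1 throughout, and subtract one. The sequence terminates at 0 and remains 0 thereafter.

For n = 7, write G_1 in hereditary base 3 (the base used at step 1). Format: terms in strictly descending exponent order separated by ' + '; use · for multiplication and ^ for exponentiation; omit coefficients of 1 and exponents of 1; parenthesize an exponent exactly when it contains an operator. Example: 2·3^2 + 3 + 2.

7 —HB2→ 2^2 + 2 + 1 —bump→ 3^3 + 3 + 1 = 31 —(−1)→ 30
30 —HB3→ 3^3 + 3 —bump→ 4^4 + 4 = 260 —(−1)→ 259

3^3 + 3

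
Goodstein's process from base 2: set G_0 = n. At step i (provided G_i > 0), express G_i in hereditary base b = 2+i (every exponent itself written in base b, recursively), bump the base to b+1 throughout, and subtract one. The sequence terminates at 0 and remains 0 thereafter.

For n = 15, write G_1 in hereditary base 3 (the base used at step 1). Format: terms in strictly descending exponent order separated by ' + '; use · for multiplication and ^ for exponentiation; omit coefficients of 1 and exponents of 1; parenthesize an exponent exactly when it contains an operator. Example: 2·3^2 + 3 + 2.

i=0: 15 = 2^(2 + 1) + 2^2 + 2 + 1 (b=2); 2→3: 3^(3 + 1) + 3^3 + 3 + 1 = 112; 112−1 = 111
i=1: 111 = 3^(3 + 1) + 3^3 + 3 (b=3); 3→4: 4^(4 + 1) + 4^4 + 4 = 1284; 1284−1 = 1283

3^(3 + 1) + 3^3 + 3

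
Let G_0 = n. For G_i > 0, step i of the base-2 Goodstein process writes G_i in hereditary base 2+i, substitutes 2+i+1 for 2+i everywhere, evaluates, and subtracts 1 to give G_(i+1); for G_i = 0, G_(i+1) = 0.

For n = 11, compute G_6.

134217727

i=0: 11 = 2^(2 + 1) + 2 + 1 (b=2); 2→3: 3^(3 + 1) + 3 + 1 = 85; 85−1 = 84
i=1: 84 = 3^(3 + 1) + 3 (b=3); 3→4: 4^(4 + 1) + 4 = 1028; 1028−1 = 1027
i=2: 1027 = 4^(4 + 1) + 3 (b=4); 4→5: 5^(5 + 1) + 3 = 15628; 15628−1 = 15627
i=3: 15627 = 5^(5 + 1) + 2 (b=5); 5→6: 6^(6 + 1) + 2 = 279938; 279938−1 = 279937
i=4: 279937 = 6^(6 + 1) + 1 (b=6); 6→7: 7^(7 + 1) + 1 = 5764802; 5764802−1 = 5764801
i=5: 5764801 = 7^(7 + 1) (b=7); 7→8: 8^(8 + 1) = 134217728; 134217728−1 = 134217727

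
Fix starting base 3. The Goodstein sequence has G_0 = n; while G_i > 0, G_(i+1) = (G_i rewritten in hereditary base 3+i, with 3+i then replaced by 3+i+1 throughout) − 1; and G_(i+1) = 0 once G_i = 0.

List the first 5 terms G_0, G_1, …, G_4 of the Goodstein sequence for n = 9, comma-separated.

9, 15, 17, 19, 21

[0] 9 ≡ 3^2 (base 3). Lift 4: 16. −1: 15.
[1] 15 ≡ 3·4 + 3 (base 4). Lift 5: 18. −1: 17.
[2] 17 ≡ 3·5 + 2 (base 5). Lift 6: 20. −1: 19.
[3] 19 ≡ 3·6 + 1 (base 6). Lift 7: 22. −1: 21.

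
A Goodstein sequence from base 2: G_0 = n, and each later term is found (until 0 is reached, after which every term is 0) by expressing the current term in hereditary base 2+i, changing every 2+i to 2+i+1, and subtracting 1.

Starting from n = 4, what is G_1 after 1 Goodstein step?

26

[0] 4 ≡ 2^2 (base 2). Lift 3: 27. −1: 26.
[1] 26 ≡ 2·3^2 + 2·3 + 2 (base 3). Lift 4: 42. −1: 41.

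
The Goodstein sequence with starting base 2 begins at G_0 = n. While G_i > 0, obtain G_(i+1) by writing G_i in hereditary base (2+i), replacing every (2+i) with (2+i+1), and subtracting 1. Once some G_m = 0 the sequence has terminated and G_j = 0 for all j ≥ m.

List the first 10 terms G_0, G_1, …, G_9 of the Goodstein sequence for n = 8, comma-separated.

[0] 8 ≡ 2^(2 + 1) (base 2). Lift 3: 81. −1: 80.
[1] 80 ≡ 2·3^3 + 2·3^2 + 2·3 + 2 (base 3). Lift 4: 554. −1: 553.
[2] 553 ≡ 2·4^4 + 2·4^2 + 2·4 + 1 (base 4). Lift 5: 6311. −1: 6310.
[3] 6310 ≡ 2·5^5 + 2·5^2 + 2·5 (base 5). Lift 6: 93396. −1: 93395.
[4] 93395 ≡ 2·6^6 + 2·6^2 + 6 + 5 (base 6). Lift 7: 1647196. −1: 1647195.
[5] 1647195 ≡ 2·7^7 + 2·7^2 + 7 + 4 (base 7). Lift 8: 33554572. −1: 33554571.
[6] 33554571 ≡ 2·8^8 + 2·8^2 + 8 + 3 (base 8). Lift 9: 774841152. −1: 774841151.
[7] 774841151 ≡ 2·9^9 + 2·9^2 + 9 + 2 (base 9). Lift 10: 20000000212. −1: 20000000211.
[8] 20000000211 ≡ 2·10^10 + 2·10^2 + 10 + 1 (base 10). Lift 11: 570623341476. −1: 570623341475.

8, 80, 553, 6310, 93395, 1647195, 33554571, 774841151, 20000000211, 570623341475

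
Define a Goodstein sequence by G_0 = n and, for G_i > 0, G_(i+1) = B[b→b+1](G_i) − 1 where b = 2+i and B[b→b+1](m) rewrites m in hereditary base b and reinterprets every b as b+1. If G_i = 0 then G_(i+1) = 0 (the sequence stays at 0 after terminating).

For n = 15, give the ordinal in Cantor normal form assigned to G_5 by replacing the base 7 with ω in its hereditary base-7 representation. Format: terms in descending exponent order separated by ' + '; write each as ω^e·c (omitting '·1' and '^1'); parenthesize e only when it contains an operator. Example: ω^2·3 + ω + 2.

[0] 15 ≡ 2^(2 + 1) + 2^2 + 2 + 1 (base 2). Lift 3: 112. −1: 111.
[1] 111 ≡ 3^(3 + 1) + 3^3 + 3 (base 3). Lift 4: 1284. −1: 1283.
[2] 1283 ≡ 4^(4 + 1) + 4^4 + 3 (base 4). Lift 5: 18753. −1: 18752.
[3] 18752 ≡ 5^(5 + 1) + 5^5 + 2 (base 5). Lift 6: 326594. −1: 326593.
[4] 326593 ≡ 6^(6 + 1) + 6^6 + 1 (base 6). Lift 7: 6588345. −1: 6588344.
[5] 6588344 ≡ 7^(7 + 1) + 7^7 (base 7). Lift 8: 150994944. −1: 150994943.

ω^(ω + 1) + ω^ω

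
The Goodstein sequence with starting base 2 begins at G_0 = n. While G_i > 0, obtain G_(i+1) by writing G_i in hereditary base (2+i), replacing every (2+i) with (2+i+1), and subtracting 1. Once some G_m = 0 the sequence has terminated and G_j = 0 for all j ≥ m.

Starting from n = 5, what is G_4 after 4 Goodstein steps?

775

G_0=5  [base 2] 2^2 + 1  →[2↦3]→  3^3 + 1 = 28  −1 ⇒ G_1=27
G_1=27  [base 3] 3^3  →[3↦4]→  4^4 = 256  −1 ⇒ G_2=255
G_2=255  [base 4] 3·4^3 + 3·4^2 + 3·4 + 3  →[4↦5]→  3·5^3 + 3·5^2 + 3·5 + 3 = 468  −1 ⇒ G_3=467
G_3=467  [base 5] 3·5^3 + 3·5^2 + 3·5 + 2  →[5↦6]→  3·6^3 + 3·6^2 + 3·6 + 2 = 776  −1 ⇒ G_4=775
G_4=775  [base 6] 3·6^3 + 3·6^2 + 3·6 + 1  →[6↦7]→  3·7^3 + 3·7^2 + 3·7 + 1 = 1198  −1 ⇒ G_5=1197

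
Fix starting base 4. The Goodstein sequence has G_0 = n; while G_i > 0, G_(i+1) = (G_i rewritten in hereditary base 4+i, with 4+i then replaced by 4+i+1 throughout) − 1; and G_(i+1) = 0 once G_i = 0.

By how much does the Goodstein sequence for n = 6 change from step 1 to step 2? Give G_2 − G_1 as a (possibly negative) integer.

0

step 0: 6 = 4 + 2; sub 5 for 4: 5 + 2; = 7; G_1 = 7−1 = 6
step 1: 6 = 5 + 1; sub 6 for 5: 6 + 1; = 7; G_2 = 7−1 = 6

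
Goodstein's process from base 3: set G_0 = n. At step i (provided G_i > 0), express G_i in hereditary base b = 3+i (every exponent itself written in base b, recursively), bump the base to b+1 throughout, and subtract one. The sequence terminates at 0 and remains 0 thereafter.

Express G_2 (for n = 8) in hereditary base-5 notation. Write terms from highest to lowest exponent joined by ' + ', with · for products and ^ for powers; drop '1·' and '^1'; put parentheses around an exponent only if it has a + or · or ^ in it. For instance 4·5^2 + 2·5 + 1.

i=0: 8 = 2·3 + 2 (b=3); 3→4: 2·4 + 2 = 10; 10−1 = 9
i=1: 9 = 2·4 + 1 (b=4); 4→5: 2·5 + 1 = 11; 11−1 = 10
i=2: 10 = 2·5 (b=5); 5→6: 2·6 = 12; 12−1 = 11

2·5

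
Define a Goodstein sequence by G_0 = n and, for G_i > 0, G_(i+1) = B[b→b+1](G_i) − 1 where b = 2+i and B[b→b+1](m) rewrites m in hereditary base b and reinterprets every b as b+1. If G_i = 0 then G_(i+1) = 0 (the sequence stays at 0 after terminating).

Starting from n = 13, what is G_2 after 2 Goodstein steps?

1279

i=0: 13 = 2^(2 + 1) + 2^2 + 1 (b=2); 2→3: 3^(3 + 1) + 3^3 + 1 = 109; 109−1 = 108
i=1: 108 = 3^(3 + 1) + 3^3 (b=3); 3→4: 4^(4 + 1) + 4^4 = 1280; 1280−1 = 1279
i=2: 1279 = 4^(4 + 1) + 3·4^3 + 3·4^2 + 3·4 + 3 (b=4); 4→5: 5^(5 + 1) + 3·5^3 + 3·5^2 + 3·5 + 3 = 16093; 16093−1 = 16092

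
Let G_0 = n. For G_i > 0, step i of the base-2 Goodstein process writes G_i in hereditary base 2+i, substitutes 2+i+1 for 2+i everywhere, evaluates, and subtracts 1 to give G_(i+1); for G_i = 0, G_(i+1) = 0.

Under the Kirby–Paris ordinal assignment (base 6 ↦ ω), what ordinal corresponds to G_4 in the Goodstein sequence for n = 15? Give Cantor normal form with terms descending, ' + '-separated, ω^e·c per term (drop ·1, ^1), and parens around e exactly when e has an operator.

ω^(ω + 1) + ω^ω + 1

G_0 = 15. HB_2(15) = 2^(2 + 1) + 2^2 + 2 + 1. Bump = 112. G_1 = 111.
G_1 = 111. HB_3(111) = 3^(3 + 1) + 3^3 + 3. Bump = 1284. G_2 = 1283.
G_2 = 1283. HB_4(1283) = 4^(4 + 1) + 4^4 + 3. Bump = 18753. G_3 = 18752.
G_3 = 18752. HB_5(18752) = 5^(5 + 1) + 5^5 + 2. Bump = 326594. G_4 = 326593.
G_4 = 326593. HB_6(326593) = 6^(6 + 1) + 6^6 + 1. Bump = 6588345. G_5 = 6588344.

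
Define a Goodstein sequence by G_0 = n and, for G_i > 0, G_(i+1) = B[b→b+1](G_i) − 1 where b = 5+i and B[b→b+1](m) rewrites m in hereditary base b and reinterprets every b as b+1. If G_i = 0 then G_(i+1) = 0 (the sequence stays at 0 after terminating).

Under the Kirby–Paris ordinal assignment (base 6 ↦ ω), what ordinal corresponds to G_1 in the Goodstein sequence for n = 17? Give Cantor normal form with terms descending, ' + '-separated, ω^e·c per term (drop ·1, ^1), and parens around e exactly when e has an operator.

G_0=17  [base 5] 3·5 + 2  →[5↦6]→  3·6 + 2 = 20  −1 ⇒ G_1=19
G_1=19  [base 6] 3·6 + 1  →[6↦7]→  3·7 + 1 = 22  −1 ⇒ G_2=21

ω·3 + 1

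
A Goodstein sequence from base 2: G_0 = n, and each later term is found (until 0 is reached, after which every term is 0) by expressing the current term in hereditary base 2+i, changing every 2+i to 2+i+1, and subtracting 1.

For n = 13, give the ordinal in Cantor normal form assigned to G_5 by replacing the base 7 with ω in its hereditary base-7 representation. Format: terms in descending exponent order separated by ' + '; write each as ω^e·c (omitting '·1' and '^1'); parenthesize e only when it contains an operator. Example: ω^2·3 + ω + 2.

ω^(ω + 1) + ω^3·3 + ω^2·3 + ω·3

13 —HB2→ 2^(2 + 1) + 2^2 + 1 —bump→ 3^(3 + 1) + 3^3 + 1 = 109 —(−1)→ 108
108 —HB3→ 3^(3 + 1) + 3^3 —bump→ 4^(4 + 1) + 4^4 = 1280 —(−1)→ 1279
1279 —HB4→ 4^(4 + 1) + 3·4^3 + 3·4^2 + 3·4 + 3 —bump→ 5^(5 + 1) + 3·5^3 + 3·5^2 + 3·5 + 3 = 16093 —(−1)→ 16092
16092 —HB5→ 5^(5 + 1) + 3·5^3 + 3·5^2 + 3·5 + 2 —bump→ 6^(6 + 1) + 3·6^3 + 3·6^2 + 3·6 + 2 = 280712 —(−1)→ 280711
280711 —HB6→ 6^(6 + 1) + 3·6^3 + 3·6^2 + 3·6 + 1 —bump→ 7^(7 + 1) + 3·7^3 + 3·7^2 + 3·7 + 1 = 5765999 —(−1)→ 5765998
5765998 —HB7→ 7^(7 + 1) + 3·7^3 + 3·7^2 + 3·7 —bump→ 8^(8 + 1) + 3·8^3 + 3·8^2 + 3·8 = 134219480 —(−1)→ 134219479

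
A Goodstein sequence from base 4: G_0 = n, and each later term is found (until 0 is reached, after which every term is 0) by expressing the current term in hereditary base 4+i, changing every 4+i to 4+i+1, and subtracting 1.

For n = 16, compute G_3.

16 —HB4→ 4^2 —bump→ 5^2 = 25 —(−1)→ 24
24 —HB5→ 4·5 + 4 —bump→ 4·6 + 4 = 28 —(−1)→ 27
27 —HB6→ 4·6 + 3 —bump→ 4·7 + 3 = 31 —(−1)→ 30

30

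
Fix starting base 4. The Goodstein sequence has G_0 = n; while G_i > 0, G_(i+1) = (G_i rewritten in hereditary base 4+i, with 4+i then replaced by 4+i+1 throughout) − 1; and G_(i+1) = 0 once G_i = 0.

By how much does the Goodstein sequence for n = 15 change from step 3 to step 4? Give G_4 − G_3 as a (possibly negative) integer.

15 —HB4→ 3·4 + 3 —bump→ 3·5 + 3 = 18 —(−1)→ 17
17 —HB5→ 3·5 + 2 —bump→ 3·6 + 2 = 20 —(−1)→ 19
19 —HB6→ 3·6 + 1 —bump→ 3·7 + 1 = 22 —(−1)→ 21
21 —HB7→ 3·7 —bump→ 3·8 = 24 —(−1)→ 23

2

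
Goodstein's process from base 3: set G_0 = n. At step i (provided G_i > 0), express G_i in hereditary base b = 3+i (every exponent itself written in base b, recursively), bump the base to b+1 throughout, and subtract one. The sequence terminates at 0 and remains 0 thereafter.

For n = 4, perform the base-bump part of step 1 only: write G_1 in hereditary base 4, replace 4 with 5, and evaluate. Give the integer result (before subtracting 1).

i=0: 4 = 3 + 1 (b=3); 3→4: 4 + 1 = 5; 5−1 = 4
i=1: 4 = 4 (b=4); 4→5: 5 = 5; 5−1 = 4

5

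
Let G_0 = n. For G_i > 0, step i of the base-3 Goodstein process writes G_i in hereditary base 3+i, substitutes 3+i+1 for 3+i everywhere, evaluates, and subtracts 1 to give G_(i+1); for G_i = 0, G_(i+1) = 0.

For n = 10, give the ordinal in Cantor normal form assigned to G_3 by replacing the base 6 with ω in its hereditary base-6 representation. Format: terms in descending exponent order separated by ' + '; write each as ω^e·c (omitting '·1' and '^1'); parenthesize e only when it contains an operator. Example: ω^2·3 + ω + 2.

(0) 10|_3 = 3^2 + 1 ↦ 4^2 + 1|_4 = 17 ⇒ 16
(1) 16|_4 = 4^2 ↦ 5^2|_5 = 25 ⇒ 24
(2) 24|_5 = 4·5 + 4 ↦ 4·6 + 4|_6 = 28 ⇒ 27
(3) 27|_6 = 4·6 + 3 ↦ 4·7 + 3|_7 = 31 ⇒ 30

ω·4 + 3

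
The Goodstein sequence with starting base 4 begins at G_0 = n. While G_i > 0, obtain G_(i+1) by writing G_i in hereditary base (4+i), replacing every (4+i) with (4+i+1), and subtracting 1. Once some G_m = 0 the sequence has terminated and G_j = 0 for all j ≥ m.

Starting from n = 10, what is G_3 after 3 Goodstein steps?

13

[0] 10 ≡ 2·4 + 2 (base 4). Lift 5: 12. −1: 11.
[1] 11 ≡ 2·5 + 1 (base 5). Lift 6: 13. −1: 12.
[2] 12 ≡ 2·6 (base 6). Lift 7: 14. −1: 13.
[3] 13 ≡ 7 + 6 (base 7). Lift 8: 14. −1: 13.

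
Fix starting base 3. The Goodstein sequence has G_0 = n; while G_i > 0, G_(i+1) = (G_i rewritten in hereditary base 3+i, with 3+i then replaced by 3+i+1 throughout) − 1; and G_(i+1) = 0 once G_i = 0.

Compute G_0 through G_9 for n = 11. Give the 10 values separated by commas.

11, 17, 25, 35, 39, 43, 47, 51, 55, 59

G_0 = 11. HB_3(11) = 3^2 + 2. Bump = 18. G_1 = 17.
G_1 = 17. HB_4(17) = 4^2 + 1. Bump = 26. G_2 = 25.
G_2 = 25. HB_5(25) = 5^2. Bump = 36. G_3 = 35.
G_3 = 35. HB_6(35) = 5·6 + 5. Bump = 40. G_4 = 39.
G_4 = 39. HB_7(39) = 5·7 + 4. Bump = 44. G_5 = 43.
G_5 = 43. HB_8(43) = 5·8 + 3. Bump = 48. G_6 = 47.
G_6 = 47. HB_9(47) = 5·9 + 2. Bump = 52. G_7 = 51.
G_7 = 51. HB_10(51) = 5·10 + 1. Bump = 56. G_8 = 55.
G_8 = 55. HB_11(55) = 5·11. Bump = 60. G_9 = 59.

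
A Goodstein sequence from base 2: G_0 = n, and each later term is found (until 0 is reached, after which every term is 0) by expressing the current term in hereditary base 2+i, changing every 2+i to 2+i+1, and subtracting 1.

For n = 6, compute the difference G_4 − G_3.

43530

base 2: 6 = 2^2 + 2; at 3: 3^3 + 3 = 30; next = 29
base 3: 29 = 3^3 + 2; at 4: 4^4 + 2 = 258; next = 257
base 4: 257 = 4^4 + 1; at 5: 5^5 + 1 = 3126; next = 3125
base 5: 3125 = 5^5; at 6: 6^6 = 46656; next = 46655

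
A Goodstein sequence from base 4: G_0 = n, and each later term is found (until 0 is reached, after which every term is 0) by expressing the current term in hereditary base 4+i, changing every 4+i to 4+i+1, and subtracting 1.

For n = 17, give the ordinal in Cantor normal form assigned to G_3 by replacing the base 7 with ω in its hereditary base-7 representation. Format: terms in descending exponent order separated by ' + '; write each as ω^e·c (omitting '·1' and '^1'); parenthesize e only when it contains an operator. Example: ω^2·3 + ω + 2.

ω·5 + 4

base 4: 17 = 4^2 + 1; at 5: 5^2 + 1 = 26; next = 25
base 5: 25 = 5^2; at 6: 6^2 = 36; next = 35
base 6: 35 = 5·6 + 5; at 7: 5·7 + 5 = 40; next = 39
base 7: 39 = 5·7 + 4; at 8: 5·8 + 4 = 44; next = 43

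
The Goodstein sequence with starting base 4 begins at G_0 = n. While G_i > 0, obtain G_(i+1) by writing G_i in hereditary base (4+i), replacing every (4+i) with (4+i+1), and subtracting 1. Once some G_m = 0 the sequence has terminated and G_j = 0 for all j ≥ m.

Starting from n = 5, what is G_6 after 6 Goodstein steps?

1

5 —HB4→ 4 + 1 —bump→ 5 + 1 = 6 —(−1)→ 5
5 —HB5→ 5 —bump→ 6 = 6 —(−1)→ 5
5 —HB6→ 5 —bump→ 5 = 5 —(−1)→ 4
4 —HB7→ 4 —bump→ 4 = 4 —(−1)→ 3
3 —HB8→ 3 —bump→ 3 = 3 —(−1)→ 2
2 —HB9→ 2 —bump→ 2 = 2 —(−1)→ 1
1 —HB10→ 1 —bump→ 1 = 1 —(−1)→ 0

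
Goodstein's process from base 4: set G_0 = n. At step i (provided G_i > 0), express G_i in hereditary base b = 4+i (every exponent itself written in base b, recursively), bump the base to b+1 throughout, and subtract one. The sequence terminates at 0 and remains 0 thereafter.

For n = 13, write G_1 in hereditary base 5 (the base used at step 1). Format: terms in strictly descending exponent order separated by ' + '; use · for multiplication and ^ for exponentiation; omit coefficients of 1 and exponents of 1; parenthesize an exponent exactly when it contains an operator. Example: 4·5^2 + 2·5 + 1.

3·5

13 —HB4→ 3·4 + 1 —bump→ 3·5 + 1 = 16 —(−1)→ 15
15 —HB5→ 3·5 —bump→ 3·6 = 18 —(−1)→ 17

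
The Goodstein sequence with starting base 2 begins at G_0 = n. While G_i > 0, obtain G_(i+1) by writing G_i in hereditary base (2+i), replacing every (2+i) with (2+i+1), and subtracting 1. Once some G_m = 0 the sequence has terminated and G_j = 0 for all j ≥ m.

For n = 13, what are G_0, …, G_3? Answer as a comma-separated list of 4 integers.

i=0: 13 = 2^(2 + 1) + 2^2 + 1 (b=2); 2→3: 3^(3 + 1) + 3^3 + 1 = 109; 109−1 = 108
i=1: 108 = 3^(3 + 1) + 3^3 (b=3); 3→4: 4^(4 + 1) + 4^4 = 1280; 1280−1 = 1279
i=2: 1279 = 4^(4 + 1) + 3·4^3 + 3·4^2 + 3·4 + 3 (b=4); 4→5: 5^(5 + 1) + 3·5^3 + 3·5^2 + 3·5 + 3 = 16093; 16093−1 = 16092

13, 108, 1279, 16092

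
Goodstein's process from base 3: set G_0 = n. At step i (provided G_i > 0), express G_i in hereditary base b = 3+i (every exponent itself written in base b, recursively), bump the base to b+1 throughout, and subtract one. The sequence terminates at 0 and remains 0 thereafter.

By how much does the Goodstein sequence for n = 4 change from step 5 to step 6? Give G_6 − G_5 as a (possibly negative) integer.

-1

4 —HB3→ 3 + 1 —bump→ 4 + 1 = 5 —(−1)→ 4
4 —HB4→ 4 —bump→ 5 = 5 —(−1)→ 4
4 —HB5→ 4 —bump→ 4 = 4 —(−1)→ 3
3 —HB6→ 3 —bump→ 3 = 3 —(−1)→ 2
2 —HB7→ 2 —bump→ 2 = 2 —(−1)→ 1
1 —HB8→ 1 —bump→ 1 = 1 —(−1)→ 0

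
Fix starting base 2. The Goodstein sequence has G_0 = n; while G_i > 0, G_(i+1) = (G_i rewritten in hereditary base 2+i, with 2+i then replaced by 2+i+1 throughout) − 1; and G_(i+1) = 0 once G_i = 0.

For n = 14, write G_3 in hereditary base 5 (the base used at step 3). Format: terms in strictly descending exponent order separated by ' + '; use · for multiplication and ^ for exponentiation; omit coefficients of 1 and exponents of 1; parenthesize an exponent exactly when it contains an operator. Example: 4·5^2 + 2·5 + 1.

i=0: 14 = 2^(2 + 1) + 2^2 + 2 (b=2); 2→3: 3^(3 + 1) + 3^3 + 3 = 111; 111−1 = 110
i=1: 110 = 3^(3 + 1) + 3^3 + 2 (b=3); 3→4: 4^(4 + 1) + 4^4 + 2 = 1282; 1282−1 = 1281
i=2: 1281 = 4^(4 + 1) + 4^4 + 1 (b=4); 4→5: 5^(5 + 1) + 5^5 + 1 = 18751; 18751−1 = 18750
i=3: 18750 = 5^(5 + 1) + 5^5 (b=5); 5→6: 6^(6 + 1) + 6^6 = 326592; 326592−1 = 326591

5^(5 + 1) + 5^5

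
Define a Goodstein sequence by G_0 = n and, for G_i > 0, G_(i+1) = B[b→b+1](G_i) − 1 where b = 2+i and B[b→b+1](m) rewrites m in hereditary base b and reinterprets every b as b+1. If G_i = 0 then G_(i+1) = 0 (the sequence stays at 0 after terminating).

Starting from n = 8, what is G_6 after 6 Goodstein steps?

G_0 = 8. HB_2(8) = 2^(2 + 1). Bump = 81. G_1 = 80.
G_1 = 80. HB_3(80) = 2·3^3 + 2·3^2 + 2·3 + 2. Bump = 554. G_2 = 553.
G_2 = 553. HB_4(553) = 2·4^4 + 2·4^2 + 2·4 + 1. Bump = 6311. G_3 = 6310.
G_3 = 6310. HB_5(6310) = 2·5^5 + 2·5^2 + 2·5. Bump = 93396. G_4 = 93395.
G_4 = 93395. HB_6(93395) = 2·6^6 + 2·6^2 + 6 + 5. Bump = 1647196. G_5 = 1647195.
G_5 = 1647195. HB_7(1647195) = 2·7^7 + 2·7^2 + 7 + 4. Bump = 33554572. G_6 = 33554571.

33554571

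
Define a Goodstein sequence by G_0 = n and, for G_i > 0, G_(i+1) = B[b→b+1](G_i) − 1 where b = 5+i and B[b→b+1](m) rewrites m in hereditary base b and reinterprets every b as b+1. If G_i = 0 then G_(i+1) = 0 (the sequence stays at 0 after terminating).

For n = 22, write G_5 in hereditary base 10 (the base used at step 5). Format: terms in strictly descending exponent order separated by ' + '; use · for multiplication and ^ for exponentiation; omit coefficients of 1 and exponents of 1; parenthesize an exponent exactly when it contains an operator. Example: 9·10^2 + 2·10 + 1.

G_0=22  [base 5] 4·5 + 2  →[5↦6]→  4·6 + 2 = 26  −1 ⇒ G_1=25
G_1=25  [base 6] 4·6 + 1  →[6↦7]→  4·7 + 1 = 29  −1 ⇒ G_2=28
G_2=28  [base 7] 4·7  →[7↦8]→  4·8 = 32  −1 ⇒ G_3=31
G_3=31  [base 8] 3·8 + 7  →[8↦9]→  3·9 + 7 = 34  −1 ⇒ G_4=33
G_4=33  [base 9] 3·9 + 6  →[9↦10]→  3·10 + 6 = 36  −1 ⇒ G_5=35
G_5=35  [base 10] 3·10 + 5  →[10↦11]→  3·11 + 5 = 38  −1 ⇒ G_6=37

3·10 + 5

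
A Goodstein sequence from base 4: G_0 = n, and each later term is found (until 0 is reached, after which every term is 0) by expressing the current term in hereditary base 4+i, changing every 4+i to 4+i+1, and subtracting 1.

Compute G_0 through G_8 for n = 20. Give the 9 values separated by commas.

(0) 20|_4 = 4^2 + 4 ↦ 5^2 + 5|_5 = 30 ⇒ 29
(1) 29|_5 = 5^2 + 4 ↦ 6^2 + 4|_6 = 40 ⇒ 39
(2) 39|_6 = 6^2 + 3 ↦ 7^2 + 3|_7 = 52 ⇒ 51
(3) 51|_7 = 7^2 + 2 ↦ 8^2 + 2|_8 = 66 ⇒ 65
(4) 65|_8 = 8^2 + 1 ↦ 9^2 + 1|_9 = 82 ⇒ 81
(5) 81|_9 = 9^2 ↦ 10^2|_10 = 100 ⇒ 99
(6) 99|_10 = 9·10 + 9 ↦ 9·11 + 9|_11 = 108 ⇒ 107
(7) 107|_11 = 9·11 + 8 ↦ 9·12 + 8|_12 = 116 ⇒ 115

20, 29, 39, 51, 65, 81, 99, 107, 115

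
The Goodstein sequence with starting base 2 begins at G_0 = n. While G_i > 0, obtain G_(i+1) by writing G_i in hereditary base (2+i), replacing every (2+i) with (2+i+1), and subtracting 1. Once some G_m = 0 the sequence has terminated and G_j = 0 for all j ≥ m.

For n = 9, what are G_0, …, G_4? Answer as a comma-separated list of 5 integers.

9, 81, 1023, 9842, 140743

[0] 9 ≡ 2^(2 + 1) + 1 (base 2). Lift 3: 82. −1: 81.
[1] 81 ≡ 3^(3 + 1) (base 3). Lift 4: 1024. −1: 1023.
[2] 1023 ≡ 3·4^4 + 3·4^3 + 3·4^2 + 3·4 + 3 (base 4). Lift 5: 9843. −1: 9842.
[3] 9842 ≡ 3·5^5 + 3·5^3 + 3·5^2 + 3·5 + 2 (base 5). Lift 6: 140744. −1: 140743.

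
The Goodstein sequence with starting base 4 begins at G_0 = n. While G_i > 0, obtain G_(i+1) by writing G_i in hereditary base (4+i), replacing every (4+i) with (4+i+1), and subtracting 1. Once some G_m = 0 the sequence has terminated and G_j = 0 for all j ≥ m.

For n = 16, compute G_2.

27

G_0 = 16. HB_4(16) = 4^2. Bump = 25. G_1 = 24.
G_1 = 24. HB_5(24) = 4·5 + 4. Bump = 28. G_2 = 27.
G_2 = 27. HB_6(27) = 4·6 + 3. Bump = 31. G_3 = 30.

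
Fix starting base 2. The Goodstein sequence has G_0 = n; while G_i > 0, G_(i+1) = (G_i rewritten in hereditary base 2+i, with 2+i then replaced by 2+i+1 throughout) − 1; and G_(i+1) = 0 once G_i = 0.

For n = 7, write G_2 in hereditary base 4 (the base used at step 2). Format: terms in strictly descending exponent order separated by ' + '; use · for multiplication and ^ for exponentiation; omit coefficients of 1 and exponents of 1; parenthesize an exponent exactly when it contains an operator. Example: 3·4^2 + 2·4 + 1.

4^4 + 3

G_0 = 7. HB_2(7) = 2^2 + 2 + 1. Bump = 31. G_1 = 30.
G_1 = 30. HB_3(30) = 3^3 + 3. Bump = 260. G_2 = 259.
G_2 = 259. HB_4(259) = 4^4 + 3. Bump = 3128. G_3 = 3127.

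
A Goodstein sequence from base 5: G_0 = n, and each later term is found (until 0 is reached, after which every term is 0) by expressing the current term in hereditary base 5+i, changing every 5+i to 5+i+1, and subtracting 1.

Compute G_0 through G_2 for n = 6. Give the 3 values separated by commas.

6, 6, 6

base 5: 6 = 5 + 1; at 6: 6 + 1 = 7; next = 6
base 6: 6 = 6; at 7: 7 = 7; next = 6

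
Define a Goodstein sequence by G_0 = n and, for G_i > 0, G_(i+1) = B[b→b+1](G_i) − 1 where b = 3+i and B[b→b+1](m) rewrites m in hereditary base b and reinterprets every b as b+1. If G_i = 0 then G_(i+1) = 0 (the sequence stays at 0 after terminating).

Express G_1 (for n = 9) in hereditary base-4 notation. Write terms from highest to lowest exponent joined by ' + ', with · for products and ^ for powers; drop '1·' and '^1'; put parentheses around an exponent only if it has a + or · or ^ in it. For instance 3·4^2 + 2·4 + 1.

i=0: 9 = 3^2 (b=3); 3→4: 4^2 = 16; 16−1 = 15
i=1: 15 = 3·4 + 3 (b=4); 4→5: 3·5 + 3 = 18; 18−1 = 17

3·4 + 3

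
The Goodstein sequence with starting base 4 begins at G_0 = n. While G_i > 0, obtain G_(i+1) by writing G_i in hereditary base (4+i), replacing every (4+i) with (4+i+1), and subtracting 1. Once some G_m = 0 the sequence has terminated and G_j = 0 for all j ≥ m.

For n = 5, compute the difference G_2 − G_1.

i=0: 5 = 4 + 1 (b=4); 4→5: 5 + 1 = 6; 6−1 = 5
i=1: 5 = 5 (b=5); 5→6: 6 = 6; 6−1 = 5

0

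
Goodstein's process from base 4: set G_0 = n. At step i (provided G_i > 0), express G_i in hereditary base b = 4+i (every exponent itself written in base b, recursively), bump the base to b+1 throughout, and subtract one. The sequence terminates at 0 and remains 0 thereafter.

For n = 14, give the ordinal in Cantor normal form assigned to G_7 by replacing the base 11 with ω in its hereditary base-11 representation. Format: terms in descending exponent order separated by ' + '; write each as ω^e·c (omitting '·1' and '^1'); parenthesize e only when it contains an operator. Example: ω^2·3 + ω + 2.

ω·2 + 2

base 4: 14 = 3·4 + 2; at 5: 3·5 + 2 = 17; next = 16
base 5: 16 = 3·5 + 1; at 6: 3·6 + 1 = 19; next = 18
base 6: 18 = 3·6; at 7: 3·7 = 21; next = 20
base 7: 20 = 2·7 + 6; at 8: 2·8 + 6 = 22; next = 21
base 8: 21 = 2·8 + 5; at 9: 2·9 + 5 = 23; next = 22
base 9: 22 = 2·9 + 4; at 10: 2·10 + 4 = 24; next = 23
base 10: 23 = 2·10 + 3; at 11: 2·11 + 3 = 25; next = 24
base 11: 24 = 2·11 + 2; at 12: 2·12 + 2 = 26; next = 25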